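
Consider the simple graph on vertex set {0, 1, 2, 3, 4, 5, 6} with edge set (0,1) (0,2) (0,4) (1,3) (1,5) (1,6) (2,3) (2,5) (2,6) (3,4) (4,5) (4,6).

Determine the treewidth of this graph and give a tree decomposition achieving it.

The largest bag has 4 vertices, giving width 3; this decomposition certifies tw(G) ≤ 3. For the lower bound: the 4 vertex sets {1,5}, {0,4}, {2}, {3} are disjoint, each induces a connected subgraph, and every pair is joined by at least one edge of G. Contracting each set to a single vertex therefore yields K_{4} as a minor, and since treewidth is minor-monotone, tw(G) ≥ tw(K_{4}) = 3. Combining the bounds, tw(G) = 3.

Treewidth 3.
One optimal decomposition is:
Bags: B1 = {1, 2, 4, 5}  B2 = {0, 1, 2, 4}  B3 = {1, 2, 3, 4}  B4 = {1, 2, 4, 6}
Tree: B1–B2, B2–B3, B3–B4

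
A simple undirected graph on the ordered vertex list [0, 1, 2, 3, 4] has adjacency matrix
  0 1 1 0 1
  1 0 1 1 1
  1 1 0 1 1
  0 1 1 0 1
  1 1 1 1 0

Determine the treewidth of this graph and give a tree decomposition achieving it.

Treewidth 3.
One optimal decomposition is:
Bags: B1 = {1, 2, 3, 4}  B2 = {0, 1, 2, 4}
Tree: B1–B2

The largest bag has 4 vertices, giving width 3; this decomposition certifies tw(G) ≤ 3. For the lower bound, the 4 vertices {0, 1, 2, 4} are pairwise adjacent, and any tree decomposition puts a clique entirely inside one bag — forcing width ≥ 3. The upper and lower bounds meet at 3, so that is the treewidth.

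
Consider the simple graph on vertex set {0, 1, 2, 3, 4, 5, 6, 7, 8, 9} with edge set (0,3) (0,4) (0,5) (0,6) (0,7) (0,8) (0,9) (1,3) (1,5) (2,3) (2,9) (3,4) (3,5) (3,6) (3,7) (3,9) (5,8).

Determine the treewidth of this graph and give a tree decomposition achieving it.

Treewidth 2.
Bags: B1 = {0, 3, 5}  B2 = {0, 3, 6}  B3 = {0, 3, 9}  B4 = {0, 3, 4}  B5 = {2, 3, 9}  B6 = {1, 3, 5}  B7 = {0, 5, 8}  B8 = {0, 3, 7}
Tree: B1–B2, B2–B3, B2–B4, B3–B5, B1–B6, B1–B7, B4–B8

The largest bag has 3 vertices, giving width 2; this decomposition certifies tw(G) ≤ 2. For the lower bound, the 3 vertices {0, 5, 8} are pairwise adjacent, and any tree decomposition puts a clique entirely inside one bag — forcing width ≥ 2. The upper and lower bounds meet at 2, so that is the treewidth.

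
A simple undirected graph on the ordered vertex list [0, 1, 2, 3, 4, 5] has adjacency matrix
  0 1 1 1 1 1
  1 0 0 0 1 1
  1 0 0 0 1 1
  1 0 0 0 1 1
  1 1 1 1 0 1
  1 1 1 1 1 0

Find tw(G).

3

A width-3 tree decomposition is:
Bags: B1 = {0, 3, 4, 5}  B2 = {0, 2, 4, 5}  B3 = {0, 1, 4, 5}
Tree: B1–B2, B2–B3
Every bag has size at most 4, so the width is 4 − 1 = 3 and tw(G) ≤ 3. On the other hand G contains the 4-clique {0, 1, 4, 5}. A clique must lie in a single bag of any decomposition, so no decomposition can have width below 3. Hence tw(G) = 3 exactly.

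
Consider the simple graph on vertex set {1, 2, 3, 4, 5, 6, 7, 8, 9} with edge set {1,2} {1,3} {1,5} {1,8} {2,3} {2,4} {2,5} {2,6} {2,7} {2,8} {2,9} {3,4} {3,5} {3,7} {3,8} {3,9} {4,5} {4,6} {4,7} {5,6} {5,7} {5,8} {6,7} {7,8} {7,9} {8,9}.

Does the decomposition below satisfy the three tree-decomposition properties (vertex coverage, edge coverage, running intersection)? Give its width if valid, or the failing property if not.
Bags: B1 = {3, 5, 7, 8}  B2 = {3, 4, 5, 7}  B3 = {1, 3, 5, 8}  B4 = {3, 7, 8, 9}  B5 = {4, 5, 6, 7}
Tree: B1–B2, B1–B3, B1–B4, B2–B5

A tree decomposition must satisfy three properties: every vertex lies in some bag; for every edge, both endpoints lie together in some bag; and for every vertex, the bags containing it form a connected subtree. Here vertex 2 appears in no bag, so the decomposition is invalid.

No — vertex 2 appears in no bag.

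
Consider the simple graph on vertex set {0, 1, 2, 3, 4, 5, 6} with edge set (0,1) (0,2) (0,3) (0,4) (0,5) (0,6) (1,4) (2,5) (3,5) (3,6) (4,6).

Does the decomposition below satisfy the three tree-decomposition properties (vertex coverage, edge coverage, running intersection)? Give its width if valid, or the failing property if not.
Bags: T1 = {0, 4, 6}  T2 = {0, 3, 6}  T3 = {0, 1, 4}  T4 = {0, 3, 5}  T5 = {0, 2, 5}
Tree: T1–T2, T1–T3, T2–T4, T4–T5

Yes; width 2.

Checking the three conditions: (i) the bags cover all of {0, 1, 2, 3, 4, 5, 6}; (ii) for each edge, some bag contains both endpoints; (iii) the bags containing any fixed vertex form a subtree. All hold, so the decomposition is valid with width 3 − 1 = 2.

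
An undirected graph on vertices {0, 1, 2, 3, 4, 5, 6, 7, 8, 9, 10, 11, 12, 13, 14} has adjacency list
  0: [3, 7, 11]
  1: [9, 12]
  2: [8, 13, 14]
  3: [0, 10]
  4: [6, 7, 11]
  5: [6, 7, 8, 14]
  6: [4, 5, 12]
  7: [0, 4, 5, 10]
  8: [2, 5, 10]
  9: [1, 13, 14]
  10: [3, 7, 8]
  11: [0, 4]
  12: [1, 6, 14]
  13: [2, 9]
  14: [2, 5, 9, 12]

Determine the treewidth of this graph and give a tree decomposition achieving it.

Treewidth 3.
One optimal decomposition is:
Bags: B1 = {1, 9, 12, 13}  B2 = {9, 12, 13, 14}  B3 = {2, 12, 13, 14}  B4 = {2, 6, 12, 14}  B5 = {2, 5, 6, 14}  B6 = {2, 5, 6, 8}  B7 = {4, 5, 6, 8}  B8 = {4, 5, 7, 8}  B9 = {4, 7, 8, 10}  B10 = {4, 7, 10, 11}  B11 = {0, 7, 10, 11}  B12 = {0, 3, 10, 11}
Tree: B1–B2, B2–B3, B3–B4, B4–B5, B5–B6, B6–B7, B7–B8, B8–B9, B9–B10, B10–B11, B11–B12

Every bag has size at most 4, so the width is 4 − 1 = 3 and tw(G) ≤ 3. For the lower bound: the 4 vertex sets {1,9,13}, {12}, {14}, {2,5,6,8} are disjoint, each induces a connected subgraph, and every pair is joined by at least one edge of G. Contracting each set to a single vertex therefore yields K_{4} as a minor, and since treewidth is minor-monotone, tw(G) ≥ tw(K_{4}) = 3. Hence tw(G) = 3 exactly.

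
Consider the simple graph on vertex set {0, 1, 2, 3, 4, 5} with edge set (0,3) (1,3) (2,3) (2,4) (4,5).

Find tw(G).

1

A width-1 tree decomposition is:
Bags: B1 = {2, 4}  B2 = {4, 5}  B3 = {2, 3}  B4 = {0, 3}  B5 = {1, 3}
Tree: B1–B2, B1–B3, B3–B4, B4–B5
Each bag holds 2 vertices, so the decomposition has width 1, which upper-bounds the treewidth. Since G has at least one edge (e.g. 2–4), it is not an edgeless graph, so tw(G) ≥ 1. Combining the bounds, tw(G) = 1.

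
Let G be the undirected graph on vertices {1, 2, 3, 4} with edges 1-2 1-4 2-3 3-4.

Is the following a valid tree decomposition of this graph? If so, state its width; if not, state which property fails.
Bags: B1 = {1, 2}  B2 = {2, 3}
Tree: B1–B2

No — vertex 4 appears in no bag.

A tree decomposition must satisfy three properties: every vertex lies in some bag; for every edge, both endpoints lie together in some bag; and for every vertex, the bags containing it form a connected subtree. Here vertex 4 appears in no bag, so the decomposition is invalid.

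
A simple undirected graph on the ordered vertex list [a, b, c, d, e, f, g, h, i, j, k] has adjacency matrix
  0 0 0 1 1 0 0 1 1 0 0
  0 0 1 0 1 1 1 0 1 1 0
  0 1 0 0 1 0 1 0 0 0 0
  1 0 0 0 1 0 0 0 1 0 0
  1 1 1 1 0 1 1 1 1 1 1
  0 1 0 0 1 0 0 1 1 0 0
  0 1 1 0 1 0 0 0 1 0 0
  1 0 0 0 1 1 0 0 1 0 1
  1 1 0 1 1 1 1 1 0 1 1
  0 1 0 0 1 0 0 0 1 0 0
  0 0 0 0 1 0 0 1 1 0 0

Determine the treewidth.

A width-3 tree decomposition is:
Bags: B1 = {e, f, h, i}  B2 = {b, e, f, i}  B3 = {b, e, i, j}  B4 = {a, e, h, i}  B5 = {b, e, g, i}  B6 = {b, c, e, g}  B7 = {e, h, i, k}  B8 = {a, d, e, i}
Tree: B1–B2, B2–B3, B1–B4, B3–B5, B5–B6, B4–B7, B4–B8
Every bag has size at most 4, so the width is 4 − 1 = 3 and tw(G) ≤ 3. For the lower bound, the 4 vertices {b, c, e, g} are pairwise adjacent, and any tree decomposition puts a clique entirely inside one bag — forcing width ≥ 3. The upper and lower bounds meet at 3, so that is the treewidth.

3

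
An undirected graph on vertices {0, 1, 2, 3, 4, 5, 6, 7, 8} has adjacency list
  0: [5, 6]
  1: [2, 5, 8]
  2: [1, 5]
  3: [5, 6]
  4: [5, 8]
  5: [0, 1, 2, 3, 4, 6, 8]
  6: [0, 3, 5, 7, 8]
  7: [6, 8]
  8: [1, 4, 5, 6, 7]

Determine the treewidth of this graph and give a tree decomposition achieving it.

Each bag holds 3 vertices, so the decomposition has width 2, which upper-bounds the treewidth. Conversely, {1, 5, 8} is a clique of size 3, and the vertices of any clique must share a bag in every tree decomposition; so some bag has ≥ 3 vertices and tw(G) ≥ 2. Hence tw(G) = 2 exactly.

Treewidth 2.
One such decomposition:
Bags: B1 = {5, 6, 8}  B2 = {4, 5, 8}  B3 = {3, 5, 6}  B4 = {6, 7, 8}  B5 = {1, 5, 8}  B6 = {0, 5, 6}  B7 = {1, 2, 5}
Tree: B1–B2, B1–B3, B1–B4, B1–B5, B1–B6, B5–B7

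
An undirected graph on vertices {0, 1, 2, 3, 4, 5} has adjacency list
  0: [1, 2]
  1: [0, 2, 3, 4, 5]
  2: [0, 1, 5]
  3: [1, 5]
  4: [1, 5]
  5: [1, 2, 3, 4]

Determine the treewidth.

A width-2 tree decomposition is:
Bags: B1 = {1, 4, 5}  B2 = {1, 2, 5}  B3 = {0, 1, 2}  B4 = {1, 3, 5}
Tree: B1–B2, B2–B3, B2–B4
Every bag has size at most 3, so the width is 3 − 1 = 2 and tw(G) ≤ 2. For the lower bound, the 3 vertices {0, 1, 2} are pairwise adjacent, and any tree decomposition puts a clique entirely inside one bag — forcing width ≥ 2. Combining the bounds, tw(G) = 2.

2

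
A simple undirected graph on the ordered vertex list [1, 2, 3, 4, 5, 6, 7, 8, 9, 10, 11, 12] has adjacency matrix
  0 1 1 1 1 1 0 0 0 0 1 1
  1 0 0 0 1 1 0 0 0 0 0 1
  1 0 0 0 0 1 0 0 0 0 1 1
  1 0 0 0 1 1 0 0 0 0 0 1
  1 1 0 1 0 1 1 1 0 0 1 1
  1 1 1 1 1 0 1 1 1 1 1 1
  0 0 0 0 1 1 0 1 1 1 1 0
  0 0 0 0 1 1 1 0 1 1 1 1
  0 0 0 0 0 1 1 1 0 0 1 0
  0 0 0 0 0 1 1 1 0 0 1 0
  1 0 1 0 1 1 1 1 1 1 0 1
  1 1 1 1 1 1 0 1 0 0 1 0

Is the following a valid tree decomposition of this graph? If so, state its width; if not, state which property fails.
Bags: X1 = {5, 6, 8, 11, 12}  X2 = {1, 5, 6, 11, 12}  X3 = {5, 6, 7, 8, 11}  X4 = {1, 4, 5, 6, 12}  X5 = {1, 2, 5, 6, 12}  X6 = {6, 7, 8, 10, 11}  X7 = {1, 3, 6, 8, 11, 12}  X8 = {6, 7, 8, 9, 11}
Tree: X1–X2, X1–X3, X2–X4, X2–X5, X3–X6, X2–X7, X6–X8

No — bags containing vertex 8 are not connected in the tree.

A tree decomposition must satisfy three properties: every vertex lies in some bag; for every edge, both endpoints lie together in some bag; and for every vertex, the bags containing it form a connected subtree. Here bags containing vertex 8 are not connected in the tree, so the decomposition is invalid.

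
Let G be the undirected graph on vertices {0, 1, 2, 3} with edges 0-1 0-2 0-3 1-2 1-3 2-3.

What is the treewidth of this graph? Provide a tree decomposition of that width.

Treewidth 3.
One optimal decomposition is:
Bags: B1 = {0, 1, 2, 3}
Tree: (single bag)

A single bag containing all 4 vertices is trivially a valid decomposition of width 3. On the other hand G contains the 4-clique {0, 1, 2, 3}. A clique must lie in a single bag of any decomposition, so no decomposition can have width below 3. Therefore the treewidth is 3.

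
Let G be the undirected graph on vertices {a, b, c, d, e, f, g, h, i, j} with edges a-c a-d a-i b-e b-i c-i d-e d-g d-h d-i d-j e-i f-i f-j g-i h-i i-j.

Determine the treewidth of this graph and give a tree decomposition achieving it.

Treewidth 2.
One such decomposition:
Bags: B1 = {d, i, j}  B2 = {f, i, j}  B3 = {d, e, i}  B4 = {d, g, i}  B5 = {d, h, i}  B6 = {b, e, i}  B7 = {a, d, i}  B8 = {a, c, i}
Tree: B1–B2, B1–B3, B3–B4, B3–B5, B3–B6, B4–B7, B7–B8

Each bag holds 3 vertices, so the decomposition has width 2, which upper-bounds the treewidth. For the lower bound, the 3 vertices {d, g, i} are pairwise adjacent, and any tree decomposition puts a clique entirely inside one bag — forcing width ≥ 2. Combining the bounds, tw(G) = 2.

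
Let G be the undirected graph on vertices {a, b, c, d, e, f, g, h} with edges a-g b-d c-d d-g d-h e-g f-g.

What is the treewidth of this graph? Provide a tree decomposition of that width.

Treewidth 1.
Bags: B1 = {e, g}  B2 = {d, g}  B3 = {a, g}  B4 = {d, h}  B5 = {b, d}  B6 = {f, g}  B7 = {c, d}
Tree: B1–B2, B1–B3, B2–B4, B2–B5, B1–B6, B2–B7

The largest bag has 2 vertices, giving width 1; this decomposition certifies tw(G) ≤ 1. G has an edge, so its treewidth is at least 1. Hence tw(G) = 1 exactly.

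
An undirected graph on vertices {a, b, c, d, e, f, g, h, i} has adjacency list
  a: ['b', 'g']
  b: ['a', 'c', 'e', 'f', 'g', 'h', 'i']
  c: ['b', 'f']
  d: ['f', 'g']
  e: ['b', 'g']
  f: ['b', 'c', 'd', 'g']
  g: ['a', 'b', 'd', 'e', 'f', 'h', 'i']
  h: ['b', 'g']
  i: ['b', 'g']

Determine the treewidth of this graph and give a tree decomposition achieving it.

Treewidth 2.
One such decomposition:
Bags: B1 = {d, f, g}  B2 = {b, f, g}  B3 = {b, c, f}  B4 = {b, g, h}  B5 = {a, b, g}  B6 = {b, e, g}  B7 = {b, g, i}
Tree: B1–B2, B2–B3, B2–B4, B2–B5, B5–B6, B2–B7

The largest bag has 3 vertices, giving width 2; this decomposition certifies tw(G) ≤ 2. On the other hand G contains the 3-clique {d, f, g}. A clique must lie in a single bag of any decomposition, so no decomposition can have width below 2. The upper and lower bounds meet at 2, so that is the treewidth.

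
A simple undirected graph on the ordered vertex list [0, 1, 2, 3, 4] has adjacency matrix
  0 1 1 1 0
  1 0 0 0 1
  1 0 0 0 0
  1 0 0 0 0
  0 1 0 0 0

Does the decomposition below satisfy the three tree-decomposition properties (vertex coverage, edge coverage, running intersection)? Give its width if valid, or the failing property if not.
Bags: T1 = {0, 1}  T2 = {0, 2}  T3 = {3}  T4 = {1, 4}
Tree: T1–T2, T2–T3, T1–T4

No — edge (0,3) lies in no bag.

A tree decomposition must satisfy three properties: every vertex lies in some bag; for every edge, both endpoints lie together in some bag; and for every vertex, the bags containing it form a connected subtree. Here edge (0,3) lies in no bag, so the decomposition is invalid.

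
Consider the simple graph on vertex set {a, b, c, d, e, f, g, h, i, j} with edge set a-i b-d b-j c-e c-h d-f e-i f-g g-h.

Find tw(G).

A width-1 tree decomposition is:
Bags: B1 = {a, i}  B2 = {e, i}  B3 = {c, e}  B4 = {c, h}  B5 = {g, h}  B6 = {f, g}  B7 = {d, f}  B8 = {b, d}  B9 = {b, j}
Tree: B1–B2, B2–B3, B3–B4, B4–B5, B5–B6, B6–B7, B7–B8, B8–B9
Every bag has size at most 2, so the width is 2 − 1 = 1 and tw(G) ≤ 1. Any graph with an edge has treewidth ≥ 1, and G has the edge a–i. Hence tw(G) = 1 exactly.

1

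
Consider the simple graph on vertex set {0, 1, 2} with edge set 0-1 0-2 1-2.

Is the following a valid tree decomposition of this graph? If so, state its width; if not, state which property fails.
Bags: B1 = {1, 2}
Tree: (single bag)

A tree decomposition must satisfy three properties: every vertex lies in some bag; for every edge, both endpoints lie together in some bag; and for every vertex, the bags containing it form a connected subtree. Here vertex 0 appears in no bag, so the decomposition is invalid.

No — vertex 0 appears in no bag.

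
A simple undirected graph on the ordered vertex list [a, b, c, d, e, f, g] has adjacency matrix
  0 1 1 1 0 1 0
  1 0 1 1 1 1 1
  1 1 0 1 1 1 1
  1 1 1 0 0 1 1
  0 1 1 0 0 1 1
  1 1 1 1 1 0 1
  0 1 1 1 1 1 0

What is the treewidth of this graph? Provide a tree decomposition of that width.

Treewidth 4.
One optimal decomposition is:
Bags: B1 = {a, b, c, d, f}  B2 = {b, c, d, f, g}  B3 = {b, c, e, f, g}
Tree: B1–B2, B2–B3

Every bag has size at most 5, so the width is 5 − 1 = 4 and tw(G) ≤ 4. On the other hand G contains the 5-clique {b, c, d, f, g}. A clique must lie in a single bag of any decomposition, so no decomposition can have width below 4. Therefore the treewidth is 4.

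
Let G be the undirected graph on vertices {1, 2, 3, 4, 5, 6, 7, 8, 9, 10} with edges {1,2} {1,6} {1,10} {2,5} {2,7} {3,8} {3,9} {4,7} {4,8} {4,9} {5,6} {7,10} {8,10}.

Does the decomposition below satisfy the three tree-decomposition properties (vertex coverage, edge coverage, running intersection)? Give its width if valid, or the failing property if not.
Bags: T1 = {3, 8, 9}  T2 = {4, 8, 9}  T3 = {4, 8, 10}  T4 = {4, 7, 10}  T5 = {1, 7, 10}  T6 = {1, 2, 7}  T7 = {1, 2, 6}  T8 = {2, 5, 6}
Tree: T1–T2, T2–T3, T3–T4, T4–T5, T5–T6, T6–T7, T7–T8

Yes; width 2.

Every vertex of G appears in some bag (union = {1, 2, 3, 4, 5, 6, 7, 8, 9, 10}); every edge is covered by a bag; and for each vertex v the set of bags containing v is connected in the bag tree. The decomposition is therefore valid. The largest bag has 3 vertices, so the width is 2.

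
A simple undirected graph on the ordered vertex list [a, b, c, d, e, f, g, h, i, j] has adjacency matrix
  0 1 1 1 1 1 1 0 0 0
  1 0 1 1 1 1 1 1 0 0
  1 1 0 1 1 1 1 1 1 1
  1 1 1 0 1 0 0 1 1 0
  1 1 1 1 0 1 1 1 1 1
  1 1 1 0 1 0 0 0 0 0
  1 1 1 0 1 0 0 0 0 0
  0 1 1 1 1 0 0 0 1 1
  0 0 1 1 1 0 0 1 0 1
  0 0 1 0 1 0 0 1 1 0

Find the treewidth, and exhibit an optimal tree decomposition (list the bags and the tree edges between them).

Treewidth 4.
One optimal decomposition is:
Bags: B1 = {c, d, e, h, i}  B2 = {c, e, h, i, j}  B3 = {b, c, d, e, h}  B4 = {a, b, c, d, e}  B5 = {a, b, c, e, f}  B6 = {a, b, c, e, g}
Tree: B1–B2, B1–B3, B3–B4, B4–B5, B4–B6

Each bag holds 5 vertices, so the decomposition has width 4, which upper-bounds the treewidth. Conversely, {c, e, h, i, j} is a clique of size 5, and the vertices of any clique must share a bag in every tree decomposition; so some bag has ≥ 5 vertices and tw(G) ≥ 4. The upper and lower bounds meet at 4, so that is the treewidth.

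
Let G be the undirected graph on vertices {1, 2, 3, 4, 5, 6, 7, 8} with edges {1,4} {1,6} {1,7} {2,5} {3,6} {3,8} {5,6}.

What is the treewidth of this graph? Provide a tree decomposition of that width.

The largest bag has 2 vertices, giving width 1; this decomposition certifies tw(G) ≤ 1. G has an edge, so its treewidth is at least 1. The upper and lower bounds meet at 1, so that is the treewidth.

Treewidth 1.
One optimal decomposition is:
Bags: B1 = {2, 5}  B2 = {5, 6}  B3 = {3, 6}  B4 = {1, 6}  B5 = {3, 8}  B6 = {1, 4}  B7 = {1, 7}
Tree: B1–B2, B2–B3, B3–B4, B3–B5, B4–B6, B4–B7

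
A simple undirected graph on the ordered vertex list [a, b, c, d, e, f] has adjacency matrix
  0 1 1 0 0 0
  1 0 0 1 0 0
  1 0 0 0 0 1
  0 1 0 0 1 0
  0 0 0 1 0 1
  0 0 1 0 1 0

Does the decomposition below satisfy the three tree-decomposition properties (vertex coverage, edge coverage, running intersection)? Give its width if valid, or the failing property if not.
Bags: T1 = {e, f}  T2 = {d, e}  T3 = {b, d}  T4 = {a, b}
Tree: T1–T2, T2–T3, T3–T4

No — vertex c appears in no bag.

A tree decomposition must satisfy three properties: every vertex lies in some bag; for every edge, both endpoints lie together in some bag; and for every vertex, the bags containing it form a connected subtree. Here vertex c appears in no bag, so the decomposition is invalid.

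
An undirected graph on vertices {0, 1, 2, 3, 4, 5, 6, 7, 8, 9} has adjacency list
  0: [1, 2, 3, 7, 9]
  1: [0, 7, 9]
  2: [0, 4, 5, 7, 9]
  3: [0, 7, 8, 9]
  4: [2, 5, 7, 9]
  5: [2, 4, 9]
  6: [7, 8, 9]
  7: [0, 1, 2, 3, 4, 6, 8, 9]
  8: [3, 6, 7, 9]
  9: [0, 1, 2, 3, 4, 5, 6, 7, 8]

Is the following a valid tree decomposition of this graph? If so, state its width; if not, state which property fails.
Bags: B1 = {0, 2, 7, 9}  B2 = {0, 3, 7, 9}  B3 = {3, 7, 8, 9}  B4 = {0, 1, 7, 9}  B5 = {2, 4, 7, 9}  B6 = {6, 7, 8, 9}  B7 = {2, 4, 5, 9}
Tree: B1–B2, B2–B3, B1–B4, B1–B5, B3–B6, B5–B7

Yes; width 3.

Vertex coverage: the bags together contain {0, 1, 2, 3, 4, 5, 6, 7, 8, 9}, the full vertex set. Edge coverage: each edge of G has both endpoints in at least one bag. Running intersection: for every vertex, the bags containing it form a connected subtree. All three properties hold, so this is a valid tree decomposition of width max|bag| − 1 = 3, and hence tw(G) ≤ 3.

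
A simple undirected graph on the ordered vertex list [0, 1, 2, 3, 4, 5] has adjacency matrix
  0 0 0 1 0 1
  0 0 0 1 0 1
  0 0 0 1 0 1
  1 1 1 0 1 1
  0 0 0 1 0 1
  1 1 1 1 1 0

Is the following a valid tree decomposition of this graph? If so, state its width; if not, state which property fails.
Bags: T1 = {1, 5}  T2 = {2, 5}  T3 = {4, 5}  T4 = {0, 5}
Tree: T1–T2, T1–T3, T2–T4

No — vertex 3 appears in no bag.

A tree decomposition must satisfy three properties: every vertex lies in some bag; for every edge, both endpoints lie together in some bag; and for every vertex, the bags containing it form a connected subtree. Here vertex 3 appears in no bag, so the decomposition is invalid.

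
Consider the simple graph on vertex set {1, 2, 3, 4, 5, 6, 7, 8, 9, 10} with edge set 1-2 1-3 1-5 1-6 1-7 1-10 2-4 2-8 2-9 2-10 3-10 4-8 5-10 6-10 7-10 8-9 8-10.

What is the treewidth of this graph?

2

A width-2 tree decomposition is:
Bags: B1 = {2, 8, 10}  B2 = {2, 4, 8}  B3 = {1, 2, 10}  B4 = {2, 8, 9}  B5 = {1, 7, 10}  B6 = {1, 3, 10}  B7 = {1, 6, 10}  B8 = {1, 5, 10}
Tree: B1–B2, B1–B3, B1–B4, B3–B5, B5–B6, B3–B7, B6–B8
Each bag holds 3 vertices, so the decomposition has width 2, which upper-bounds the treewidth. Conversely, {2, 8, 9} is a clique of size 3, and the vertices of any clique must share a bag in every tree decomposition; so some bag has ≥ 3 vertices and tw(G) ≥ 2. The upper and lower bounds meet at 2, so that is the treewidth.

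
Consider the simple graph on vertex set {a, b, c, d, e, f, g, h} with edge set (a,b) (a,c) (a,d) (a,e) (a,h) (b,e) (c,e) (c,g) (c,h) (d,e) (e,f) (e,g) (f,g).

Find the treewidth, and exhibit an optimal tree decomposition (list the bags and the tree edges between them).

Treewidth 2.
One optimal decomposition is:
Bags: B1 = {a, c, e}  B2 = {a, b, e}  B3 = {c, e, g}  B4 = {a, c, h}  B5 = {e, f, g}  B6 = {a, d, e}
Tree: B1–B2, B1–B3, B1–B4, B3–B5, B2–B6

The largest bag has 3 vertices, giving width 2; this decomposition certifies tw(G) ≤ 2. Conversely, {c, e, g} is a clique of size 3, and the vertices of any clique must share a bag in every tree decomposition; so some bag has ≥ 3 vertices and tw(G) ≥ 2. Therefore the treewidth is 2.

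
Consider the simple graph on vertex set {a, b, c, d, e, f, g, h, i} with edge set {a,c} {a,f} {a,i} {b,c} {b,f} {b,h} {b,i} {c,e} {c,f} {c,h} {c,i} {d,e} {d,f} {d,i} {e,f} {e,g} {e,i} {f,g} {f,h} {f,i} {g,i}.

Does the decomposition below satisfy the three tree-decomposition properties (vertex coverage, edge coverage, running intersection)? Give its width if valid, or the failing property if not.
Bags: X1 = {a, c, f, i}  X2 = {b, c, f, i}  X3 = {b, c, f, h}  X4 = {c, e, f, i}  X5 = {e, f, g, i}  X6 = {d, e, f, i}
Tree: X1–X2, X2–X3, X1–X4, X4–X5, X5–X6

Yes; width 3.

Checking the three conditions: (i) the bags cover all of {a, b, c, d, e, f, g, h, i}; (ii) for each edge, some bag contains both endpoints; (iii) the bags containing any fixed vertex form a subtree. All hold, so the decomposition is valid with width 4 − 1 = 3.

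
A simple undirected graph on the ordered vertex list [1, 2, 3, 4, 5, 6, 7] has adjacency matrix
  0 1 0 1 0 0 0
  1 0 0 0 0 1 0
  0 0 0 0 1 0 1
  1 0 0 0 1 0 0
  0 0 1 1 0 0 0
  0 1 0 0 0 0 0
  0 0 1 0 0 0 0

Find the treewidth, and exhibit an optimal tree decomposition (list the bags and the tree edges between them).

The largest bag has 2 vertices, giving width 1; this decomposition certifies tw(G) ≤ 1. Since G has at least one edge (e.g. 7–3), it is not an edgeless graph, so tw(G) ≥ 1. Combining the bounds, tw(G) = 1.

Treewidth 1.
One such decomposition:
Bags: B1 = {3, 7}  B2 = {3, 5}  B3 = {4, 5}  B4 = {1, 4}  B5 = {1, 2}  B6 = {2, 6}
Tree: B1–B2, B2–B3, B3–B4, B4–B5, B5–B6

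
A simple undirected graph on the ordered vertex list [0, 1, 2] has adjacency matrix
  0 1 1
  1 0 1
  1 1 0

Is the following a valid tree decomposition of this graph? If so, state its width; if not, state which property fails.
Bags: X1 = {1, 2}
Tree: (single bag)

No — vertex 0 appears in no bag.

A tree decomposition must satisfy three properties: every vertex lies in some bag; for every edge, both endpoints lie together in some bag; and for every vertex, the bags containing it form a connected subtree. Here vertex 0 appears in no bag, so the decomposition is invalid.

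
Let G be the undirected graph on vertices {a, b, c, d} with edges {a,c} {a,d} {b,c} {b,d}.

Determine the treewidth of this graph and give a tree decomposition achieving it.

Treewidth 2.
One optimal decomposition is:
Bags: B1 = {b, c, d}  B2 = {a, c, d}
Tree: B1–B2

Every bag has size at most 3, so the width is 3 − 1 = 2 and tw(G) ≤ 2. The edges d–b–c–a–d form a cycle, so G is not a tree and its treewidth is at least 2. Hence tw(G) = 2 exactly.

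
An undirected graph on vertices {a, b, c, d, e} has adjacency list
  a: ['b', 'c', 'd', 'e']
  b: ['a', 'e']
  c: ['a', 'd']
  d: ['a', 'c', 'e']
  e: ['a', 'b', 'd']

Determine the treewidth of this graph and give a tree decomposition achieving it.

Treewidth 2.
Bags: B1 = {a, d, e}  B2 = {a, b, e}  B3 = {a, c, d}
Tree: B1–B2, B1–B3

Every bag has size at most 3, so the width is 3 − 1 = 2 and tw(G) ≤ 2. For the lower bound, the 3 vertices {a, d, e} are pairwise adjacent, and any tree decomposition puts a clique entirely inside one bag — forcing width ≥ 2. Therefore the treewidth is 2.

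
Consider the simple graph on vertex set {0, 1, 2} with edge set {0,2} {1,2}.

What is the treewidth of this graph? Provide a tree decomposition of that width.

Treewidth 1.
One optimal decomposition is:
Bags: B1 = {0, 2}  B2 = {1, 2}
Tree: B1–B2

Every bag has size at most 2, so the width is 2 − 1 = 1 and tw(G) ≤ 1. G has an edge, so its treewidth is at least 1. Hence tw(G) = 1 exactly.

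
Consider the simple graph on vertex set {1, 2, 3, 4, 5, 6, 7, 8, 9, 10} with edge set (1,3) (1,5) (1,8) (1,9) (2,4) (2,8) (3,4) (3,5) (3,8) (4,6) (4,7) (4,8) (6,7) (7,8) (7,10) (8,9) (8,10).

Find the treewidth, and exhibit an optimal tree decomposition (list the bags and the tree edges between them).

Treewidth 2.
One optimal decomposition is:
Bags: B1 = {4, 7, 8}  B2 = {7, 8, 10}  B3 = {3, 4, 8}  B4 = {1, 3, 8}  B5 = {2, 4, 8}  B6 = {1, 8, 9}  B7 = {1, 3, 5}  B8 = {4, 6, 7}
Tree: B1–B2, B1–B3, B3–B4, B3–B5, B4–B6, B4–B7, B1–B8

Each bag holds 3 vertices, so the decomposition has width 2, which upper-bounds the treewidth. On the other hand G contains the 3-clique {1, 8, 9}. A clique must lie in a single bag of any decomposition, so no decomposition can have width below 2. Therefore the treewidth is 2.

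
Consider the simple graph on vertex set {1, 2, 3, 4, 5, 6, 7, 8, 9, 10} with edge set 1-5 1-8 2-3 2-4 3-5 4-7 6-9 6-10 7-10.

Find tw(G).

1

A width-1 tree decomposition is:
Bags: B1 = {1, 8}  B2 = {1, 5}  B3 = {3, 5}  B4 = {2, 3}  B5 = {2, 4}  B6 = {4, 7}  B7 = {7, 10}  B8 = {6, 10}  B9 = {6, 9}
Tree: B1–B2, B2–B3, B3–B4, B4–B5, B5–B6, B6–B7, B7–B8, B8–B9
Every bag has size at most 2, so the width is 2 − 1 = 1 and tw(G) ≤ 1. Since G has at least one edge (e.g. 8–1), it is not an edgeless graph, so tw(G) ≥ 1. Hence tw(G) = 1 exactly.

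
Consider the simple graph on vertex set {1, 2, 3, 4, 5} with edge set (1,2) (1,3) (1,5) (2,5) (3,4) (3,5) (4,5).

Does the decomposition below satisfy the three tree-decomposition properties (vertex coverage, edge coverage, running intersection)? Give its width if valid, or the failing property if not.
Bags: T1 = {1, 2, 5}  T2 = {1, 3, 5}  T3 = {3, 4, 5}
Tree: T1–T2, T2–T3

Yes; width 2.

Every vertex of G appears in some bag (union = {1, 2, 3, 4, 5}); every edge is covered by a bag; and for each vertex v the set of bags containing v is connected in the bag tree. The decomposition is therefore valid. The largest bag has 3 vertices, so the width is 2.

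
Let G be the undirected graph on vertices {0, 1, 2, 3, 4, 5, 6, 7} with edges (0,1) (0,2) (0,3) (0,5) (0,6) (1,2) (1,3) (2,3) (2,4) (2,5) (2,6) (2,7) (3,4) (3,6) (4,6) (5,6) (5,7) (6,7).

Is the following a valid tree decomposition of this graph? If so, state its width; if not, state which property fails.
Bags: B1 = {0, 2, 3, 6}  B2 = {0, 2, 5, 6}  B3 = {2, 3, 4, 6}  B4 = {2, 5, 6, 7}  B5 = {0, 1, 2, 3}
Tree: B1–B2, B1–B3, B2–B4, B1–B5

Vertex coverage: the bags together contain {0, 1, 2, 3, 4, 5, 6, 7}, the full vertex set. Edge coverage: each edge of G has both endpoints in at least one bag. Running intersection: for every vertex, the bags containing it form a connected subtree. All three properties hold, so this is a valid tree decomposition of width max|bag| − 1 = 3, and hence tw(G) ≤ 3.

Yes; width 3.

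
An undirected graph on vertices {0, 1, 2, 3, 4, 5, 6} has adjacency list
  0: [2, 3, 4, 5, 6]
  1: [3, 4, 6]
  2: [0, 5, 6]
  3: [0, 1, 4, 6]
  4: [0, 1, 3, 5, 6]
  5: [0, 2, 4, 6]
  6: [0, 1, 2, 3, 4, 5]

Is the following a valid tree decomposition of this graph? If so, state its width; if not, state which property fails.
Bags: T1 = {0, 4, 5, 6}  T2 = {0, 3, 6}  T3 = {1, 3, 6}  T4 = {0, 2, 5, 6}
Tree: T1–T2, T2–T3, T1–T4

No — edge (4,3) lies in no bag.

A tree decomposition must satisfy three properties: every vertex lies in some bag; for every edge, both endpoints lie together in some bag; and for every vertex, the bags containing it form a connected subtree. Here edge (4,3) lies in no bag, so the decomposition is invalid.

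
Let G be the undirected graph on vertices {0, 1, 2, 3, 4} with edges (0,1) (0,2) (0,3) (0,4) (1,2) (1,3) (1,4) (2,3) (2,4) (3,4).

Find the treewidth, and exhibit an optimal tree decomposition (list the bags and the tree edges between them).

Treewidth 4.
One optimal decomposition is:
Bags: B1 = {0, 1, 2, 3, 4}
Tree: (single bag)

With just one bag of size 5, the width is 5 − 1 = 4, so tw(G) ≤ 4. On the other hand G contains the 5-clique {0, 1, 2, 3, 4}. A clique must lie in a single bag of any decomposition, so no decomposition can have width below 4. Combining the bounds, tw(G) = 4.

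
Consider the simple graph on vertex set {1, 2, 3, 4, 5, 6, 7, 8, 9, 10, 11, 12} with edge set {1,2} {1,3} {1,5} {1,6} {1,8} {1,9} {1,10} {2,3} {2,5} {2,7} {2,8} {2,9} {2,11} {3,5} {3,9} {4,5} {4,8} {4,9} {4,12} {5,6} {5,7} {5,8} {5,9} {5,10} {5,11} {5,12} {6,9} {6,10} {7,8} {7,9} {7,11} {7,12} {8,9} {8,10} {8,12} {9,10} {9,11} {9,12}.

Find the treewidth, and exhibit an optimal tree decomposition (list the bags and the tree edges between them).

Treewidth 4.
One such decomposition:
Bags: B1 = {2, 5, 7, 8, 9}  B2 = {2, 5, 7, 9, 11}  B3 = {1, 2, 5, 8, 9}  B4 = {1, 2, 3, 5, 9}  B5 = {1, 5, 8, 9, 10}  B6 = {5, 7, 8, 9, 12}  B7 = {1, 5, 6, 9, 10}  B8 = {4, 5, 8, 9, 12}
Tree: B1–B2, B1–B3, B3–B4, B3–B5, B1–B6, B5–B7, B6–B8

The largest bag has 5 vertices, giving width 4; this decomposition certifies tw(G) ≤ 4. On the other hand G contains the 5-clique {1, 2, 5, 8, 9}. A clique must lie in a single bag of any decomposition, so no decomposition can have width below 4. Therefore the treewidth is 4.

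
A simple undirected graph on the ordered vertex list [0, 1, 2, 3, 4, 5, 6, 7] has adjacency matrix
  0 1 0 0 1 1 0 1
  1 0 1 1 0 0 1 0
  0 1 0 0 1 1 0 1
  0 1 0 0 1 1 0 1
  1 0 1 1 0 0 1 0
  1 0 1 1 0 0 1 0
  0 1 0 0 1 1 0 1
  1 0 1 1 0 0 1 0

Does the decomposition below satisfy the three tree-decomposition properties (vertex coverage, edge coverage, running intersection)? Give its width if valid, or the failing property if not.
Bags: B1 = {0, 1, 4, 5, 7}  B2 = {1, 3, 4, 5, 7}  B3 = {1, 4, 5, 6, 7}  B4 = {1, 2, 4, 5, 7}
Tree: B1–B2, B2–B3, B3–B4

Yes; width 4.

Checking the three conditions: (i) the bags cover all of {0, 1, 2, 3, 4, 5, 6, 7}; (ii) for each edge, some bag contains both endpoints; (iii) the bags containing any fixed vertex form a subtree. All hold, so the decomposition is valid with width 5 − 1 = 4.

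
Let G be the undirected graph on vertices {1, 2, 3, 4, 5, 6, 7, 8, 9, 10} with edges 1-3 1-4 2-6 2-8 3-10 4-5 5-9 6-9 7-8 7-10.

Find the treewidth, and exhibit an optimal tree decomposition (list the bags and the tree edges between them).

Treewidth 2.
One optimal decomposition is:
Bags: B1 = {2, 6, 8}  B2 = {6, 7, 8}  B3 = {6, 7, 10}  B4 = {3, 6, 10}  B5 = {1, 3, 6}  B6 = {1, 4, 6}  B7 = {4, 5, 6}  B8 = {5, 6, 9}
Tree: B1–B2, B2–B3, B3–B4, B4–B5, B5–B6, B6–B7, B7–B8

Every bag has size at most 3, so the width is 3 − 1 = 2 and tw(G) ≤ 2. Since 6–2–8–7–10–3–1–4–5–9–6 is a cycle in G, G is not acyclic. Forests are exactly the graphs of treewidth ≤ 1, so tw(G) ≥ 2. The upper and lower bounds meet at 2, so that is the treewidth.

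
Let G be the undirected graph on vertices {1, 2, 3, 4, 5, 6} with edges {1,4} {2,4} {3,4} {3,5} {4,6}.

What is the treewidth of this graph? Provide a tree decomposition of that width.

Treewidth 1.
One optimal decomposition is:
Bags: B1 = {1, 4}  B2 = {2, 4}  B3 = {4, 6}  B4 = {3, 4}  B5 = {3, 5}
Tree: B1–B2, B2–B3, B2–B4, B4–B5

Every bag has size at most 2, so the width is 2 − 1 = 1 and tw(G) ≤ 1. G has an edge, so its treewidth is at least 1. The upper and lower bounds meet at 1, so that is the treewidth.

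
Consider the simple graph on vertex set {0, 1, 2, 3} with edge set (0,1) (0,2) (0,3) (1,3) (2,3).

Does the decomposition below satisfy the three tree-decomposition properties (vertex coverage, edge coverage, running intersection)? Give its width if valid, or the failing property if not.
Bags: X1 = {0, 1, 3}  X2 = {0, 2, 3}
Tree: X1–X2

Yes; width 2.

Every vertex of G appears in some bag (union = {0, 1, 2, 3}); every edge is covered by a bag; and for each vertex v the set of bags containing v is connected in the bag tree. The decomposition is therefore valid. The largest bag has 3 vertices, so the width is 2.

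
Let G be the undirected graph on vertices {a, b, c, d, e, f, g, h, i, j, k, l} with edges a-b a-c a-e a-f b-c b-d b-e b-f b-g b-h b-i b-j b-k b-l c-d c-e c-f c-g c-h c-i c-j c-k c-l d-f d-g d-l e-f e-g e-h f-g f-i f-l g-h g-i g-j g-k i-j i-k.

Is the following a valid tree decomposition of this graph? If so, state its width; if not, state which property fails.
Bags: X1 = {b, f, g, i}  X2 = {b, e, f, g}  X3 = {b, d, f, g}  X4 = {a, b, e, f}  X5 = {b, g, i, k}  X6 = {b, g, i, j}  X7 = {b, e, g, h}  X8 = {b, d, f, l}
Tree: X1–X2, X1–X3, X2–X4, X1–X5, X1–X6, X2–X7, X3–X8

A tree decomposition must satisfy three properties: every vertex lies in some bag; for every edge, both endpoints lie together in some bag; and for every vertex, the bags containing it form a connected subtree. Here vertex c appears in no bag, so the decomposition is invalid.

No — vertex c appears in no bag.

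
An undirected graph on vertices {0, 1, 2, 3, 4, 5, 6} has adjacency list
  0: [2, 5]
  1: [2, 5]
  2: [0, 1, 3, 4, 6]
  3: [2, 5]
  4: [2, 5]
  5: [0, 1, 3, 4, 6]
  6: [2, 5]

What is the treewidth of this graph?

A width-2 tree decomposition is:
Bags: B1 = {2, 4, 5}  B2 = {1, 2, 5}  B3 = {0, 2, 5}  B4 = {2, 5, 6}  B5 = {2, 3, 5}
Tree: B1–B2, B2–B3, B3–B4, B4–B5
The largest bag has 3 vertices, giving width 2; this decomposition certifies tw(G) ≤ 2. For the lower bound, G contains the cycle 2–4–5–1–2, so G is not a forest; only forests have treewidth ≤ 1, hence tw(G) ≥ 2. Therefore the treewidth is 2.

2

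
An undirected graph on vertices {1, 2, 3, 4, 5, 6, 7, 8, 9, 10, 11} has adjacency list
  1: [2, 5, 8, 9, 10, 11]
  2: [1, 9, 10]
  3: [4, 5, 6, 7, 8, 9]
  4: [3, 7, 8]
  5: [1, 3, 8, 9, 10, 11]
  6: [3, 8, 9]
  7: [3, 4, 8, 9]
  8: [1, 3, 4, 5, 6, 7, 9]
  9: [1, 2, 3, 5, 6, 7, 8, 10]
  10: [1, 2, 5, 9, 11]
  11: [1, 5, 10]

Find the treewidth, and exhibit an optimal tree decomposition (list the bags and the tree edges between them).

Treewidth 3.
One such decomposition:
Bags: B1 = {1, 5, 8, 9}  B2 = {1, 5, 9, 10}  B3 = {3, 5, 8, 9}  B4 = {1, 2, 9, 10}  B5 = {3, 6, 8, 9}  B6 = {3, 7, 8, 9}  B7 = {3, 4, 7, 8}  B8 = {1, 5, 10, 11}
Tree: B1–B2, B1–B3, B2–B4, B3–B5, B5–B6, B6–B7, B2–B8

The largest bag has 4 vertices, giving width 3; this decomposition certifies tw(G) ≤ 3. For the lower bound, the 4 vertices {1, 5, 8, 9} are pairwise adjacent, and any tree decomposition puts a clique entirely inside one bag — forcing width ≥ 3. Combining the bounds, tw(G) = 3.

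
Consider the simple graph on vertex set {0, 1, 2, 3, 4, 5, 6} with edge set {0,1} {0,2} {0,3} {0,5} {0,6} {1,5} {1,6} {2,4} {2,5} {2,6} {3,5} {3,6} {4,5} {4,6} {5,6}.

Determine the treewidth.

A width-3 tree decomposition is:
Bags: B1 = {0, 2, 5, 6}  B2 = {0, 3, 5, 6}  B3 = {0, 1, 5, 6}  B4 = {2, 4, 5, 6}
Tree: B1–B2, B1–B3, B1–B4
Each bag holds 4 vertices, so the decomposition has width 3, which upper-bounds the treewidth. For the lower bound, the 4 vertices {0, 1, 5, 6} are pairwise adjacent, and any tree decomposition puts a clique entirely inside one bag — forcing width ≥ 3. Hence tw(G) = 3 exactly.

3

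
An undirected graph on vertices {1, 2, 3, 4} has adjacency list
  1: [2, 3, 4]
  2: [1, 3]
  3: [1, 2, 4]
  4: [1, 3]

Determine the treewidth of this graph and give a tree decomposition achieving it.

The largest bag has 3 vertices, giving width 2; this decomposition certifies tw(G) ≤ 2. Conversely, {1, 2, 3} is a clique of size 3, and the vertices of any clique must share a bag in every tree decomposition; so some bag has ≥ 3 vertices and tw(G) ≥ 2. Hence tw(G) = 2 exactly.

Treewidth 2.
One optimal decomposition is:
Bags: B1 = {1, 3, 4}  B2 = {1, 2, 3}
Tree: B1–B2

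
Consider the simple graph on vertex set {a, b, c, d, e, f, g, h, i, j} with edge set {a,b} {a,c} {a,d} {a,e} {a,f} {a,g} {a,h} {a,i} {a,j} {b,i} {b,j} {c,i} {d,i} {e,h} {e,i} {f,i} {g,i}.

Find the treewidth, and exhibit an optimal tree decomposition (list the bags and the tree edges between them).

Treewidth 2.
One such decomposition:
Bags: B1 = {a, g, i}  B2 = {a, d, i}  B3 = {a, b, i}  B4 = {a, f, i}  B5 = {a, c, i}  B6 = {a, e, i}  B7 = {a, e, h}  B8 = {a, b, j}
Tree: B1–B2, B1–B3, B3–B4, B4–B5, B3–B6, B6–B7, B3–B8

Each bag holds 3 vertices, so the decomposition has width 2, which upper-bounds the treewidth. For the lower bound, the 3 vertices {a, b, j} are pairwise adjacent, and any tree decomposition puts a clique entirely inside one bag — forcing width ≥ 2. Hence tw(G) = 2 exactly.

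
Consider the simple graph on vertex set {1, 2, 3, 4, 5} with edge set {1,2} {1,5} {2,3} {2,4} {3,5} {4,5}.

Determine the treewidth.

2

A width-2 tree decomposition is:
Bags: B1 = {2, 3, 5}  B2 = {2, 4, 5}  B3 = {1, 2, 5}
Tree: B1–B2, B2–B3
Each bag holds 3 vertices, so the decomposition has width 2, which upper-bounds the treewidth. The edges 2–3–5–4–2 form a cycle, so G is not a tree and its treewidth is at least 2. Hence tw(G) = 2 exactly.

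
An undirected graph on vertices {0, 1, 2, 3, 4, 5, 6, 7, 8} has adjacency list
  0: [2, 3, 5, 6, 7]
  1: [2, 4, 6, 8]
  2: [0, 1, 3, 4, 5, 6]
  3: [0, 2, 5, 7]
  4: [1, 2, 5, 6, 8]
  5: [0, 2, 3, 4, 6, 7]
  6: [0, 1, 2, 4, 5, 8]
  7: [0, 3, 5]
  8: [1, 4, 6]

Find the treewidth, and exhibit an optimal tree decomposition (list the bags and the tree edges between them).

Every bag has size at most 4, so the width is 4 − 1 = 3 and tw(G) ≤ 3. On the other hand G contains the 4-clique {1, 4, 6, 8}. A clique must lie in a single bag of any decomposition, so no decomposition can have width below 3. Combining the bounds, tw(G) = 3.

Treewidth 3.
One optimal decomposition is:
Bags: B1 = {1, 2, 4, 6}  B2 = {2, 4, 5, 6}  B3 = {1, 4, 6, 8}  B4 = {0, 2, 5, 6}  B5 = {0, 2, 3, 5}  B6 = {0, 3, 5, 7}
Tree: B1–B2, B1–B3, B2–B4, B4–B5, B5–B6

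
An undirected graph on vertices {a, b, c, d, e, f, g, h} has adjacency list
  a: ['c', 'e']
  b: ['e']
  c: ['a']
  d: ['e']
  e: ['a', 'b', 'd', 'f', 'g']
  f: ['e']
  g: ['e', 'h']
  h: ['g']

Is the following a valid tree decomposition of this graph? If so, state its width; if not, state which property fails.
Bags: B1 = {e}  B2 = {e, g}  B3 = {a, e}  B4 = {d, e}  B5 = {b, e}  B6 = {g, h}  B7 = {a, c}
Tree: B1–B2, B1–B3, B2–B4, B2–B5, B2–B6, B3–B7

A tree decomposition must satisfy three properties: every vertex lies in some bag; for every edge, both endpoints lie together in some bag; and for every vertex, the bags containing it form a connected subtree. Here vertex f appears in no bag, so the decomposition is invalid.

No — vertex f appears in no bag.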